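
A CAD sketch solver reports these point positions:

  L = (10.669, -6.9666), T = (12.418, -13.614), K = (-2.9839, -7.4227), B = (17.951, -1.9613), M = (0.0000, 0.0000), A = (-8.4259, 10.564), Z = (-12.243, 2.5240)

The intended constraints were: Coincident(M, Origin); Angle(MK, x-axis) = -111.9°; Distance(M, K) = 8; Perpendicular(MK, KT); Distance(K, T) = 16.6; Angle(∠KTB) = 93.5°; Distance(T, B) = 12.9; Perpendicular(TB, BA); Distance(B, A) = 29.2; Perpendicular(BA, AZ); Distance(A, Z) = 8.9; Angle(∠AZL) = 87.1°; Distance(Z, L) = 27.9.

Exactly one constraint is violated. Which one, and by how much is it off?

Distance(Z, L) = 27.9 — off by 3.10.

M = (0.00, 0.00) ✓; MK at -111.9° ✓; |MK| = 8.000 ✓; ∠(MK, KT) = 90.00° ✓; |KT| = 16.60 ✓; ∠KTB = 93.50° ✓; |TB| = 12.90 ✓; ∠(TB, BA) = 90.00° ✓; |BA| = 29.20 ✓; ∠(BA, AZ) = 90.00° ✓; |AZ| = 8.900 ✓; ∠AZL = 87.10° ✓; |ZL| = 24.80 ✗.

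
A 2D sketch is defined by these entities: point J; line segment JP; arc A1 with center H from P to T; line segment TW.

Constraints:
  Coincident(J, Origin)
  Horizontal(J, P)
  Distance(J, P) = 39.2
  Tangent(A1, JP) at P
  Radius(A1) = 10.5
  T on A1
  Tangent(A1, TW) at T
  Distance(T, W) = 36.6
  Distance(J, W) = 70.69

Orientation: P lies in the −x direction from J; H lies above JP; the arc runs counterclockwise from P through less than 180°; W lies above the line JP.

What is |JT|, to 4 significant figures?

35.44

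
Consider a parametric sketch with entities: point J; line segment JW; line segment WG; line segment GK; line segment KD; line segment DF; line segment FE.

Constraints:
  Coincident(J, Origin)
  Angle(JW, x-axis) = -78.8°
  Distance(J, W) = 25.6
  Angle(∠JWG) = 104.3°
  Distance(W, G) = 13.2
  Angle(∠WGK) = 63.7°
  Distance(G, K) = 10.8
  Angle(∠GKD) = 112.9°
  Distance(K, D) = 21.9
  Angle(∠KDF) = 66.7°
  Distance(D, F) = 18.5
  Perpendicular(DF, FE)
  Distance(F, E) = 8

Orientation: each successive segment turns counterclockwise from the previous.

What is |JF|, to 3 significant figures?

33.0

J is at the origin; JW runs at -78.8° with length 25.6, so W = (4.97, -25.1). ∠JWG = 104.3° gives WG at -3.10° from the x-axis; with |WG| = 13.2, G = (18.2, -25.8). ∠WGK = 63.7° gives GK at 113° from the x-axis; with |GK| = 10.8, K = (13.9, -15.9). ∠GKD = 112.9° gives KD at -180° from the x-axis; with |KD| = 21.9, D = (-8.00, -16.0). ∠KDF = 66.7° gives DF at -66.4° from the x-axis; with |DF| = 18.5, F = (-0.595, -33.0). Then |JF| = |F − J| = 33.0.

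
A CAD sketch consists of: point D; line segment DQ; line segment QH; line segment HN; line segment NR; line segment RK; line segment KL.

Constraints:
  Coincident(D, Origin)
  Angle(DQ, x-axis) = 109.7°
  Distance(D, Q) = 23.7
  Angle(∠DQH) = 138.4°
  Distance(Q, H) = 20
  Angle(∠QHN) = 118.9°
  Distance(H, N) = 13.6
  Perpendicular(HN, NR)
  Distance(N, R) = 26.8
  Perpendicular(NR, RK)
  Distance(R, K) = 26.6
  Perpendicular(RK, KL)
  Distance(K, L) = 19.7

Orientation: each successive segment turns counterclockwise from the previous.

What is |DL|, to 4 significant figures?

34.60

D is at the origin; DQ runs at 109.7° with length 23.7, so Q = (-7.989, 22.31). ∠DQH = 138.4° gives QH at 151.3° from the x-axis; with |QH| = 20.0, H = (-25.53, 31.92). ∠QHN = 118.9° gives HN at -147.6° from the x-axis; with |HN| = 13.6, N = (-37.01, 24.63). HN is perpendicular to NR, so NR runs at -57.60°; with |NR| = 26.8, R = (-22.65, 2.002). NR ⟂ RK, so RK runs at 32.40°; with |RK| = 26.6, K = (-0.1957, 16.26). The perpendicularity gives KL at right angles to RK, so KL runs at 122.4°; with |KL| = 19.7, L = (-10.75, 32.89). Then |DL| = |L − D| = 34.60.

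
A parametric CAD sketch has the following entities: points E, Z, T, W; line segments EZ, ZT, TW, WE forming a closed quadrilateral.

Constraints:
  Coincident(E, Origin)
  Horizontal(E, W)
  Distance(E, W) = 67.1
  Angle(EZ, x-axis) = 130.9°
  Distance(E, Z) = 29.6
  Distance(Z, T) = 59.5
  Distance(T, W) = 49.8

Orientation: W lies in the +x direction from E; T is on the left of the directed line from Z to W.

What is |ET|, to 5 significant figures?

54.799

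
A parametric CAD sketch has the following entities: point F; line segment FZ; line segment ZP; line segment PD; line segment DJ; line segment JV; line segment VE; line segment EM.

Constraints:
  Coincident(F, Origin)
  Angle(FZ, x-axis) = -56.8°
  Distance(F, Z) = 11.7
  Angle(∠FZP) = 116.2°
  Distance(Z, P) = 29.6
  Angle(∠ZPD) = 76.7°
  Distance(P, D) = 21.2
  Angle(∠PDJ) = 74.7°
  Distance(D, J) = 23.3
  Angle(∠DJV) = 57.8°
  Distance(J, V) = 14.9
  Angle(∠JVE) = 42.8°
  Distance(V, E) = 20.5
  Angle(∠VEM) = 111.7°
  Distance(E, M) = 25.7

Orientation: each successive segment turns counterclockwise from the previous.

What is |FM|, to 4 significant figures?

16.02

∠JVE = 42.8° gives VE at 115.0° from the x-axis; with |VE| = 20.5, E = (14.62, 13.09). ∠VEM = 111.7° gives EM at -176.7° from the x-axis; with |EM| = 25.7, M = (-11.04, 11.61). Then |FM| = |M − F| = 16.02.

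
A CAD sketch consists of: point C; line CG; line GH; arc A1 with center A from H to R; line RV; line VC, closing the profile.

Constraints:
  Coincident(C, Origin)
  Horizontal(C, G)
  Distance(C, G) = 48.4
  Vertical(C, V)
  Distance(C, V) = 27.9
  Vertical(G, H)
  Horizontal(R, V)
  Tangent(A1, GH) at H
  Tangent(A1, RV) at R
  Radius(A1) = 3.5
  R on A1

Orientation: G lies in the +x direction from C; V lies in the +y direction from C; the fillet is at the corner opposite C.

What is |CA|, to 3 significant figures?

51.1

CV is vertical with |CV| = 27.9 and V on the +y side, so V = (0.00, 27.9). The virtual corner opposite C is at (48.4, 27.9). A1 meets GH tangentially, so AH is at right angles to GH and A1 meets RV tangentially, so AR is at right angles to RV, with radius 3.5, so the center A sits 3.5 in from both sides at A = (44.9, 24.4). Then |CA| = |A − C| = 51.1.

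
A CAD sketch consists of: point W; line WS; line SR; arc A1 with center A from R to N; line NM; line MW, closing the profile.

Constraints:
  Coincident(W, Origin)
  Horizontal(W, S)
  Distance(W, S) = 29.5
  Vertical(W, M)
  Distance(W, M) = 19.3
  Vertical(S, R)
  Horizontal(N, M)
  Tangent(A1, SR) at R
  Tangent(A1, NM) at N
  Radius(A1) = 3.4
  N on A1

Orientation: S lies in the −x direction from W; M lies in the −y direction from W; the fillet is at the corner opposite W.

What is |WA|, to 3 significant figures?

30.6

W is at the origin; WS is horizontal with |WS| = 29.5 and S on the −x side, so S = (-29.5, 0.00). W and M share the same x with |WM| = 19.3 and M on the −y side, so M = (0.00, -19.3). The virtual corner opposite W is at (-29.5, -19.3). Since A1 is tangent to SR there, AR ⟂ SR and since A1 is tangent to NM there, AN ⟂ NM, with radius 3.4, so the center A sits 3.4 in from both sides at A = (-26.1, -15.9). Then |WA| = |A − W| = 30.6.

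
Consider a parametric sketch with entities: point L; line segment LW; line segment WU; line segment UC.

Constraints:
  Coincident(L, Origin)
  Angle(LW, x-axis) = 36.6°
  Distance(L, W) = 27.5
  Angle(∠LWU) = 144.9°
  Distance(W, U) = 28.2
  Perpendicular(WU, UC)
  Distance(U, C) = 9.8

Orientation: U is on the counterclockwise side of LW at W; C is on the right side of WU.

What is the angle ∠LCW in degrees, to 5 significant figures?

7.6392°

∠LWU = 144.9°, so WU runs at 36.6° + (180° − 144.9°) = 71.700° from the x-axis; with |WU| = 28.2, U = W + 28.2·(cos 71.700°, sin 71.700°) = (30.932, 43.170). The perpendicularity gives UC at right angles to WU; with |UC| = 9.8 on the right of WU, C = U + 9.8·(0.94943, -0.31399) = (40.236, 40.093). Then cos ∠LCW = CL·CW / (|CL||CW|), giving 7.6392°.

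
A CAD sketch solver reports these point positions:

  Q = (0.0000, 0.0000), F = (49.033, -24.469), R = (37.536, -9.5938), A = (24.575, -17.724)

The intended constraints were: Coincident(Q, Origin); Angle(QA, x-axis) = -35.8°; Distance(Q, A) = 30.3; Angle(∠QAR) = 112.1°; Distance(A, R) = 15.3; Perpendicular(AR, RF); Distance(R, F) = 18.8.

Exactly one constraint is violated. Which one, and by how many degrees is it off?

Perpendicular(AR, RF) — off by 5.60°.

Q = (0.00, 0.00) ✓; QA at -35.80° ✓; |QA| = 30.30 ✓; ∠QAR = 112.1° ✓; |AR| = 15.30 ✓; ∠(AR, RF) = 84.40° ✗; |RF| = 18.80 ✓.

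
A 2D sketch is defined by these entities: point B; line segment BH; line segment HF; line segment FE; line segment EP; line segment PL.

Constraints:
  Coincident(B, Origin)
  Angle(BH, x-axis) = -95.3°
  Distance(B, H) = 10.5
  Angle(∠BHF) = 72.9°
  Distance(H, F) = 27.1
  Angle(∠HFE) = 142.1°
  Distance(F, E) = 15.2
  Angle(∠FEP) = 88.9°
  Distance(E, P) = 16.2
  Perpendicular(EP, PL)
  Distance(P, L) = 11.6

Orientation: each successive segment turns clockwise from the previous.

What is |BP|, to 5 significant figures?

28.419

B is at the origin; BH runs at -95.3° with length 10.5, so H = (-0.96989, -10.455). ∠BHF = 72.9° gives HF at 157.60° from the x-axis; with |HF| = 27.1, F = (-26.025, -0.12810). ∠HFE = 142.1° gives FE at 119.70° from the x-axis; with |FE| = 15.2, E = (-33.556, 13.075). ∠FEP = 88.9° gives EP at 28.600° from the x-axis; with |EP| = 16.2, P = (-19.333, 20.830). Then |BP| = |P − B| = 28.419.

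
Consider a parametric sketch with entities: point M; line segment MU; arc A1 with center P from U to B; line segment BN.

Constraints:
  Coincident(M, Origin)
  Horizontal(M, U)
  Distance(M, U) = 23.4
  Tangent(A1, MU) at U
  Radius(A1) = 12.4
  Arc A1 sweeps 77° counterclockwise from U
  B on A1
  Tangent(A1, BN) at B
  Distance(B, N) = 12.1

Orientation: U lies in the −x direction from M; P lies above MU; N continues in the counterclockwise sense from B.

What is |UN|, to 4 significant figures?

26.02

M is at the origin; MU is horizontal with |MU| = 23.4 and U on the −x side, so U = (-23.40, 0.000). Since A1 is tangent to MU there, PU ⟂ MU, so P = U + (0, 12.4) = (-23.40, 12.40). On A1, U sits at bearing -90° from P; a 77° counterclockwise sweep puts B at bearing -13°, so B = P + 12.4·(cos -13°, sin -13°) = (-11.32, 9.611). Tangency of A1 to BN means the radius PB is perpendicular to BN, so BN runs along (−sin -13°, cos -13°); with |BN| = 12.1, N = (-8.596, 21.40). Then |UN| = |N − U| = 26.02.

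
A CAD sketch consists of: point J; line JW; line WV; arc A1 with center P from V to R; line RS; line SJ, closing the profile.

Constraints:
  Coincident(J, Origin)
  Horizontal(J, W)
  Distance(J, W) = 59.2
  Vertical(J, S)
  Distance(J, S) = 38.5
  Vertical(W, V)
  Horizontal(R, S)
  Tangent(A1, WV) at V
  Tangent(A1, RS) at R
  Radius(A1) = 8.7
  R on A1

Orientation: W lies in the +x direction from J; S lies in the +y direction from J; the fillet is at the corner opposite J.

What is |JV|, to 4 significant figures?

66.28

The virtual corner opposite J is at (59.20, 38.50). Tangency of A1 to WV means the radius PV is perpendicular to WV and the tangent condition forces PR to be normal to RS, with radius 8.7, so the center P sits 8.7 in from both sides at P = (50.50, 29.80). That places the tangent points at V = (59.20, 29.80) on WV and R = (50.50, 38.50) on RS. Then |JV| = |V − J| = 66.28.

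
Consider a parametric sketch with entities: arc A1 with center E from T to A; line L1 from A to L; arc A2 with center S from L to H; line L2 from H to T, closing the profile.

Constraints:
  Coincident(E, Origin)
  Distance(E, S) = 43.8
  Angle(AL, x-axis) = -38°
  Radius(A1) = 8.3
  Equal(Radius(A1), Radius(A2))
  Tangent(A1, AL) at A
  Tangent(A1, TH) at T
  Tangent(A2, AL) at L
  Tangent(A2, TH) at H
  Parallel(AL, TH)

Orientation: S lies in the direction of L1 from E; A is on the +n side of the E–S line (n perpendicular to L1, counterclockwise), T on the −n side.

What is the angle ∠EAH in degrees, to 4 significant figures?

69.24°

Tangency of A1 to both parallel lines with radius 8.3 puts A and T at E ± 8.3·n: A = (5.110, 6.540), T = (-5.110, -6.540). Equal radii place L and H the same way about S: L = S + 8.3·n = (39.62, -20.43), H = S − 8.3·n = (29.40, -33.51). Then cos ∠EAH = AE·AH / (|AE||AH|), giving 69.24°.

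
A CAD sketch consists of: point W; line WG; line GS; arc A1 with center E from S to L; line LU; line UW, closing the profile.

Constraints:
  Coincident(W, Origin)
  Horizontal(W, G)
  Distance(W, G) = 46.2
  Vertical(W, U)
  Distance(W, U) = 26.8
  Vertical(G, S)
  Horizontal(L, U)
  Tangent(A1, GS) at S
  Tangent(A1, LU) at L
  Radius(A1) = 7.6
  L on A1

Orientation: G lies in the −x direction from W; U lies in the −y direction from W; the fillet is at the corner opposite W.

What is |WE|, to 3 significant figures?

43.1

WU is vertical with |WU| = 26.8 and U on the −y side, so U = (0.00, -26.8). The virtual corner opposite W is at (-46.2, -26.8). A1 meets GS tangentially, so ES is at right angles to GS and the tangent condition forces EL to be normal to LU, with radius 7.6, so the center E sits 7.6 in from both sides at E = (-38.6, -19.2). Then |WE| = |E − W| = 43.1.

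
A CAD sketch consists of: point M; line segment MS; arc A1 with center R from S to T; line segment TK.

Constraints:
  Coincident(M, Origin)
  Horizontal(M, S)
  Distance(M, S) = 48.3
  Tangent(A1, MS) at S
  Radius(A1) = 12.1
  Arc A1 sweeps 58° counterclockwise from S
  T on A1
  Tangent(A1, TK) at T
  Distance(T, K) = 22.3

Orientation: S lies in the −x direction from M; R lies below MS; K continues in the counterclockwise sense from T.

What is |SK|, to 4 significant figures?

33.05

M is at the origin; M and S share the same y with |MS| = 48.3 and S on the −x side, so S = (-48.30, 0.000). The tangent condition forces RS to be normal to MS, so R = S + (0, -12.1) = (-48.30, -12.10). On A1, S sits at bearing 90° from R; a 58° counterclockwise sweep puts T at bearing 148°, so T = R + 12.1·(cos 148°, sin 148°) = (-58.56, -5.688). A1 meets TK tangentially, so RT is at right angles to TK, so TK runs along (−sin 148°, cos 148°); with |TK| = 22.3, K = (-70.38, -24.60). Then |SK| = |K − S| = 33.05.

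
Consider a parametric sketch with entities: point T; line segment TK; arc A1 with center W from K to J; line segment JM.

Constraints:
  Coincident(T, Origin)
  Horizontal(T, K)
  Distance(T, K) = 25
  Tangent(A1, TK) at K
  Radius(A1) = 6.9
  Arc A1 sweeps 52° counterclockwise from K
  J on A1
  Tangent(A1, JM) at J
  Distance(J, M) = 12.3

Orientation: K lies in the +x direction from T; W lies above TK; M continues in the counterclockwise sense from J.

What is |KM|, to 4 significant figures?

17.93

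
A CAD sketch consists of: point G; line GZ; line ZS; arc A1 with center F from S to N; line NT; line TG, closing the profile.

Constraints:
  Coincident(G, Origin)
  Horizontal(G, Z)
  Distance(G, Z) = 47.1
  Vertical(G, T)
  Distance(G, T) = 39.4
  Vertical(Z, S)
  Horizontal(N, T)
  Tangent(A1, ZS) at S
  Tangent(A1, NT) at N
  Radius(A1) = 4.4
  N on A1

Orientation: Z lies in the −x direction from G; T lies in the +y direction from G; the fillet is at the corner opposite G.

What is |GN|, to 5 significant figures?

58.100

G is at the origin; G and Z share the same y with |GZ| = 47.1 and Z on the −x side, so Z = (-47.100, 0.0000). G and T share the same x with |GT| = 39.4 and T on the +y side, so T = (0.0000, 39.400). The virtual corner opposite G is at (-47.100, 39.400). A1 meets ZS tangentially, so FS is at right angles to ZS and the tangent condition forces FN to be normal to NT, with radius 4.4, so the center F sits 4.4 in from both sides at F = (-42.700, 35.000). That places the tangent points at S = (-47.100, 35.000) on ZS and N = (-42.700, 39.400) on NT. Then |GN| = |N − G| = 58.100.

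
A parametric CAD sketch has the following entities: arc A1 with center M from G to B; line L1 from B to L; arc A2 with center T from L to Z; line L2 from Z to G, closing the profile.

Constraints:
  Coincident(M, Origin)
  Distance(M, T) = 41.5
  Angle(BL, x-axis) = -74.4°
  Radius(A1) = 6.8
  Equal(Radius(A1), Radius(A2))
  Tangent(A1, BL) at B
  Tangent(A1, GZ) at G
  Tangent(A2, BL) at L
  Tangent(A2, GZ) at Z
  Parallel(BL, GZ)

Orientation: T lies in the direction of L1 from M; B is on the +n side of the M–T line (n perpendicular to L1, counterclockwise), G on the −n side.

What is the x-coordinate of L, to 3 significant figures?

17.7

The slot axis is L1's direction at -74.4°, so u = (cos -74.4°, sin -74.4°) = (0.269, -0.963) and n = (−sin -74.4°, cos -74.4°) = (0.963, 0.269). M is at the origin and T lies 41.5 along u from M, so T = 41.5·u = (11.2, -40.0). Tangency of A1 to both parallel lines with radius 6.8 puts B and G at M ± 6.8·n: B = (6.55, 1.83), G = (-6.55, -1.83). Equal radii place L and Z the same way about T: L = T + 6.8·n = (17.7, -38.1), Z = T − 6.8·n = (4.61, -41.8). So L.x = 17.7.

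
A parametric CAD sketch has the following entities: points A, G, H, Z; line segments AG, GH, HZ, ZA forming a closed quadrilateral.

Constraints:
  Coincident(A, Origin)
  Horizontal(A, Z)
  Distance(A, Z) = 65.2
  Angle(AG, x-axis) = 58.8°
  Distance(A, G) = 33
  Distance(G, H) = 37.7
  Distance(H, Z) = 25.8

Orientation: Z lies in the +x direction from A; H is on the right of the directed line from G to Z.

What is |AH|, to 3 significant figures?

39.5

Checks: A.y = 0.00, Z.y = 0.00 ✓; |GH| = 37.70 ✓; |HZ| = 25.80 ✓.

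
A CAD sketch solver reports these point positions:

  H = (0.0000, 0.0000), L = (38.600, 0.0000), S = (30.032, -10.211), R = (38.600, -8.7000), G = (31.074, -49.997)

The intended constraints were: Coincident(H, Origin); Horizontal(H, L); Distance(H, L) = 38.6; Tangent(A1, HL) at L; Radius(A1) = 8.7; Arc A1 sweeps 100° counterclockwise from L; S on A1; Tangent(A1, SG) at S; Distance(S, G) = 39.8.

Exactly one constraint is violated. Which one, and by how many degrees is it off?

Tangent(A1, SG) at S — off by 8.50°.

H = (0.00, 0.00) ✓; H.y = 0.00, L.y = 0.00 ✓; |HL| = 38.60 ✓; ∠(RL, LH) = 90.00° ✓; |RL| = 8.700 ✓; bearing(R→S) − bearing(R→L) = 100.0° ✓; |RS| = 8.700 ✓; ∠(RS, SG) = 98.50° ✗; |SG| = 39.80 ✓.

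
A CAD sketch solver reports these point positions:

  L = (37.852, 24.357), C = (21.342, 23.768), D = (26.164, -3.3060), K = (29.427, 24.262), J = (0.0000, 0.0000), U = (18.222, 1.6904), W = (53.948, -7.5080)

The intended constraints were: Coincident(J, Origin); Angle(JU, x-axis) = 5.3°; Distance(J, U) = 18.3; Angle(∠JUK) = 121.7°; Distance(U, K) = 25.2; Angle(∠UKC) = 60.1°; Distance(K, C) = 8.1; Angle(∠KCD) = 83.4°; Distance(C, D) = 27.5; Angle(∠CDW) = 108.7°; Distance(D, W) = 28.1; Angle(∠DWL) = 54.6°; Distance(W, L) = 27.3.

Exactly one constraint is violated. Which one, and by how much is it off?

Distance(W, L) = 27.3 — off by 8.40.

J = (0.00, 0.00) ✓; JU at 5.300° ✓; |JU| = 18.30 ✓; ∠JUK = 121.7° ✓; |UK| = 25.20 ✓; ∠UKC = 60.10° ✓; |KC| = 8.100 ✓; ∠KCD = 83.40° ✓; |CD| = 27.50 ✓; ∠CDW = 108.7° ✓; |DW| = 28.10 ✓; ∠DWL = 54.60° ✓; |WL| = 35.70 ✗.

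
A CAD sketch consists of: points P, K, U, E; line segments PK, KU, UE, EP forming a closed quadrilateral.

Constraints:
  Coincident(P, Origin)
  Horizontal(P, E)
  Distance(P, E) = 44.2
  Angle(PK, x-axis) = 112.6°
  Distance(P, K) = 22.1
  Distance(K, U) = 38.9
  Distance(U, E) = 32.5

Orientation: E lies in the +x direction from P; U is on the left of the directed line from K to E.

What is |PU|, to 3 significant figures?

41.3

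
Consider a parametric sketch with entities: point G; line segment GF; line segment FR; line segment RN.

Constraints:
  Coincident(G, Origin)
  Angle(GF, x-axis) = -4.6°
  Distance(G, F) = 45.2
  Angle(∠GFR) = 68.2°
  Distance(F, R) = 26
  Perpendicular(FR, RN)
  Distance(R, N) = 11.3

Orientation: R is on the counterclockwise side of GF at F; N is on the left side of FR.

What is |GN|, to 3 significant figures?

32.0

G is at the origin; GF runs at -4.6° with length 45.2, so F = 45.2·(cos -4.6°, sin -4.6°) = (45.1, -3.62). ∠GFR = 68.2°, so FR runs at -4.6° + (180° − 68.2°) = 107° from the x-axis; with |FR| = 26.0, R = F + 26.0·(cos 107°, sin 107°) = (37.4, 21.2). FR is perpendicular to RN; with |RN| = 11.3 on the left of FR, N = R + 11.3·(-0.955, -0.296) = (26.6, 17.9). Then |GN| = |N − G| = 32.0.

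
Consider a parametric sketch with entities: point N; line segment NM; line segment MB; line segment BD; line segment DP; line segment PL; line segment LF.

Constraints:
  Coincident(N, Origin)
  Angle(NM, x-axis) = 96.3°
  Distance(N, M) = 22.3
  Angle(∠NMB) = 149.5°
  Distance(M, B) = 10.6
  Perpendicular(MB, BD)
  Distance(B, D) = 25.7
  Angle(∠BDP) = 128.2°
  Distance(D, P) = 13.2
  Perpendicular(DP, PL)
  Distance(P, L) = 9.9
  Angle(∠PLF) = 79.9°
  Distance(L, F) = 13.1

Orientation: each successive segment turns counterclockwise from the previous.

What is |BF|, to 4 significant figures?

20.52

DP is perpendicular to PL, so PL runs at -1.400°; with |PL| = 9.9, L = (-19.80, 1.820). ∠PLF = 79.9° gives LF at 98.70° from the x-axis; with |LF| = 13.1, F = (-21.78, 14.77). Then |BF| = |F − B| = 20.52.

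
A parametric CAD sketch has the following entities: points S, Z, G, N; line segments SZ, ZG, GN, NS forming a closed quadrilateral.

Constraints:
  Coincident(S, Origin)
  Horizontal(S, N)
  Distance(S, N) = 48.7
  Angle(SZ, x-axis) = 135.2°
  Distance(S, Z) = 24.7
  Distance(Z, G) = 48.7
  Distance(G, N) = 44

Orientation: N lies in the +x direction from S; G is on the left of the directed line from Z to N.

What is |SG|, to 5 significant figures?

46.409

Checks: |ZG| = 48.70 ✓; |GN| = 44.00 ✓.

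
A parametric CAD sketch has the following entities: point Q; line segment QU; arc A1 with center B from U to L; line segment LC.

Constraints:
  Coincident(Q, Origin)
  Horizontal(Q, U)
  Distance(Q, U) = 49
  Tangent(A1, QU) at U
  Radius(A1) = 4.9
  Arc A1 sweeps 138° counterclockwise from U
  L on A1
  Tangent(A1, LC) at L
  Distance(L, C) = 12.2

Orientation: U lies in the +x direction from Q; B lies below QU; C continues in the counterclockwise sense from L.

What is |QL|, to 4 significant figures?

46.51

A1 meets QU tangentially, so BU is at right angles to QU, so B = U + (0, -4.9) = (49.00, -4.900). On A1, U sits at bearing 90° from B; a 138° counterclockwise sweep puts L at bearing 228°, so L = B + 4.9·(cos 228°, sin 228°) = (45.72, -8.541). Then |QL| = |L − Q| = 46.51.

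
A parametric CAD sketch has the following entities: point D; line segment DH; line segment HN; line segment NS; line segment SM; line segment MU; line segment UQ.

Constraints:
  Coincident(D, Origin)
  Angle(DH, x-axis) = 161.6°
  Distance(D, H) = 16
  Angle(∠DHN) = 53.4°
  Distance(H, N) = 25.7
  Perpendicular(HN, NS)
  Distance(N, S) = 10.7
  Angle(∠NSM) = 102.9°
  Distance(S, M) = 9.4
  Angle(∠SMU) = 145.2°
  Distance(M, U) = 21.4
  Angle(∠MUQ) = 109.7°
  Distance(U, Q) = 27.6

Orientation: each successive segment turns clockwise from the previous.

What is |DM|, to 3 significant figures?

7.00

HN is perpendicular to NS, so NS runs at -55.0°; with |NS| = 10.7, S = (12.0, 11.0). ∠NSM = 102.9° gives SM at -132° from the x-axis; with |SM| = 9.4, M = (5.71, 4.05). Then |DM| = |M − D| = 7.00.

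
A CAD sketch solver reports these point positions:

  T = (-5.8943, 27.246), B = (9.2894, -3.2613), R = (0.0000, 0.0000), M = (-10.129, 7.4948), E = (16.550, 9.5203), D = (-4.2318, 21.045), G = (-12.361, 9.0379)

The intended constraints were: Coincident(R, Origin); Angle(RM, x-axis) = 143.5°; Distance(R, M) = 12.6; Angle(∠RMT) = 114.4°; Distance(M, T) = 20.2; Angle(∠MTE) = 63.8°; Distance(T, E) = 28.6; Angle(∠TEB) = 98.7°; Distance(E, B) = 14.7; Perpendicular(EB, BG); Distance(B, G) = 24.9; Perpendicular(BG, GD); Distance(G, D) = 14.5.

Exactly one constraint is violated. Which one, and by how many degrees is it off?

Perpendicular(BG, GD) — off by 4.50°.

R = (0.00, 0.00) ✓; RM at 143.5° ✓; |RM| = 12.60 ✓; ∠RMT = 114.4° ✓; |MT| = 20.20 ✓; ∠MTE = 63.80° ✓; |TE| = 28.60 ✓; ∠TEB = 98.70° ✓; |EB| = 14.70 ✓; ∠(EB, BG) = 90.00° ✓; |BG| = 24.90 ✓; ∠(BG, GD) = 94.50° ✗; |GD| = 14.50 ✓.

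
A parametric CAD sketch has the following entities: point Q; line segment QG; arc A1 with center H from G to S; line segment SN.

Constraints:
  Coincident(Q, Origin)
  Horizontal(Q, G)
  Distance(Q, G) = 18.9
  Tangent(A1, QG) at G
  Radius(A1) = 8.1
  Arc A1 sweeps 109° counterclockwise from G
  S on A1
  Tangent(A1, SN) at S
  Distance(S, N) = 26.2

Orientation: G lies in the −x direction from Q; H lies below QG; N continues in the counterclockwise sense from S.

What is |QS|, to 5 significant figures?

28.647

Q is at the origin; Q and G share the same y with |QG| = 18.9 and G on the −x side, so G = (-18.900, 0.0000). A1 meets QG tangentially, so HG is at right angles to QG, so H = G + (0, -8.1) = (-18.900, -8.1000). On A1, G sits at bearing 90° from H; a 109° counterclockwise sweep puts S at bearing 199°, so S = H + 8.1·(cos 199°, sin 199°) = (-26.559, -10.737). Then |QS| = |S − Q| = 28.647.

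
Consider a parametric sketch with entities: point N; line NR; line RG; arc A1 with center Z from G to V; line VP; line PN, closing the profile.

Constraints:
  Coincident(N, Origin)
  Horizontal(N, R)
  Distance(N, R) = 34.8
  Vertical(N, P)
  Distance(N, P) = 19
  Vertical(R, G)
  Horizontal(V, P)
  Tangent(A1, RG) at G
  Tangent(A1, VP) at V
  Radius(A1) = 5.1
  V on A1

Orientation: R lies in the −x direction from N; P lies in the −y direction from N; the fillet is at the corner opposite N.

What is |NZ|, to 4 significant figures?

32.79

N and P share the same x with |NP| = 19.0 and P on the −y side, so P = (0.000, -19.00). The virtual corner opposite N is at (-34.80, -19.00). Since A1 is tangent to RG there, ZG ⟂ RG and A1 meets VP tangentially, so ZV is at right angles to VP, with radius 5.1, so the center Z sits 5.1 in from both sides at Z = (-29.70, -13.90). Then |NZ| = |Z − N| = 32.79.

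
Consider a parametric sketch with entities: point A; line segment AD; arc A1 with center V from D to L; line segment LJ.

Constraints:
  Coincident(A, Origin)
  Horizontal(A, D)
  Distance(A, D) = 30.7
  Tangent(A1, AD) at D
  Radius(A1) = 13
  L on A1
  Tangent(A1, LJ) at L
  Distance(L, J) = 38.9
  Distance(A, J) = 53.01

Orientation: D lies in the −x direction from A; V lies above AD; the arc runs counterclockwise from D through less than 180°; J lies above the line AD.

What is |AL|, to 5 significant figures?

21.448

A is at the origin; AD is horizontal with |AD| = 30.7 and D on the −x side, so D = (-30.700, 0.0000). A1 meets AD tangentially, so VD is at right angles to AD, so V = D + (0, 13) = (-30.700, 13.000). Since VL ⟂ LJ (tangency), |VJ| = √(13.0² + 38.9²) = 41.015 regardless of where L sits on A1. So J lies on both circle(A, 53.01) and circle(V, 41.015); the above-AD intersection is J = (-14.933, 50.863). L is the foot of the tangent from J: L = (-17.734, 12.064).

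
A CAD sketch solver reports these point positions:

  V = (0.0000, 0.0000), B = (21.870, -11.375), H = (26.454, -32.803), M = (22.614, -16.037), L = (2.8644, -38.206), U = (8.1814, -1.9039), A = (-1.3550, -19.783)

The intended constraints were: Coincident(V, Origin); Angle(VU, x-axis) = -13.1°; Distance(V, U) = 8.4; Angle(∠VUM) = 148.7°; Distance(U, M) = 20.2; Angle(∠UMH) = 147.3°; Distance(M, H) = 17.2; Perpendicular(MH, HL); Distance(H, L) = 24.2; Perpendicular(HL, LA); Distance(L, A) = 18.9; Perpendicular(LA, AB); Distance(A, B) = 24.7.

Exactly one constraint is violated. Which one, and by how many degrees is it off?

Perpendicular(LA, AB) — off by 7.00°.

V = (0.00, 0.00) ✓; VU at -13.10° ✓; |VU| = 8.400 ✓; ∠VUM = 148.7° ✓; |UM| = 20.20 ✓; ∠UMH = 147.3° ✓; |MH| = 17.20 ✓; ∠(MH, HL) = 90.00° ✓; |HL| = 24.20 ✓; ∠(HL, LA) = 90.00° ✓; |LA| = 18.90 ✓; ∠(LA, AB) = 83.00° ✗; |AB| = 24.70 ✓.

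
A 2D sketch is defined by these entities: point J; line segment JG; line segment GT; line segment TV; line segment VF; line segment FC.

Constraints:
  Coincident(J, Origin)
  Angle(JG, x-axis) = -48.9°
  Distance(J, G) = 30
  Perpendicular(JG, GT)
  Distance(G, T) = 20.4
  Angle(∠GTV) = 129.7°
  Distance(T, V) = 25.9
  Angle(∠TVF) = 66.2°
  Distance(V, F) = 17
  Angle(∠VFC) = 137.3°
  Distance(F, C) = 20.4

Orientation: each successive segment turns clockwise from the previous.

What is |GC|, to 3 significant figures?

15.6

∠TVF = 66.2° gives VF at 57.0° from the x-axis; with |VF| = 17.0, F = (-12.0, -17.6). ∠VFC = 137.3° gives FC at 14.3° from the x-axis; with |FC| = 20.4, C = (7.81, -12.6). Then |GC| = |C − G| = 15.6.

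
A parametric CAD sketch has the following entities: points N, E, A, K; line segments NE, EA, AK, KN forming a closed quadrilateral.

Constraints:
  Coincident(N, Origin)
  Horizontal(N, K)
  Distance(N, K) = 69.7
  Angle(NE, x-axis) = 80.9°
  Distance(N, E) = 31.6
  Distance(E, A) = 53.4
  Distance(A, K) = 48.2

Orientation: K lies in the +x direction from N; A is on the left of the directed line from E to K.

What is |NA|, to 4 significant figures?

72.82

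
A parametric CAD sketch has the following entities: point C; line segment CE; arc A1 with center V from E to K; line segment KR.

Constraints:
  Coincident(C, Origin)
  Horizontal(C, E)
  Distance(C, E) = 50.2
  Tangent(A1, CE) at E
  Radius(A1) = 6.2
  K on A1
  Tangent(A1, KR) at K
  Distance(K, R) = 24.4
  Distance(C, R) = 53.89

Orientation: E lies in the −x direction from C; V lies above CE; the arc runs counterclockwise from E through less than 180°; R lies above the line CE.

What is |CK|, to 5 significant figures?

44.446

C is at the origin; C and E share the same y with |CE| = 50.2 and E on the −x side, so E = (-50.200, 0.0000). The tangent condition forces VE to be normal to CE, so V = E + (0, 6.2) = (-50.200, 6.2000). Since VK ⟂ KR (tangency), |VR| = √(6.2² + 24.4²) = 25.175 regardless of where K sits on A1. So R lies on both circle(C, 53.89) and circle(V, 25.175); the above-CE intersection is R = (-44.307, 30.676). K is the foot of the tangent from R: K = (-44.000, 6.2779).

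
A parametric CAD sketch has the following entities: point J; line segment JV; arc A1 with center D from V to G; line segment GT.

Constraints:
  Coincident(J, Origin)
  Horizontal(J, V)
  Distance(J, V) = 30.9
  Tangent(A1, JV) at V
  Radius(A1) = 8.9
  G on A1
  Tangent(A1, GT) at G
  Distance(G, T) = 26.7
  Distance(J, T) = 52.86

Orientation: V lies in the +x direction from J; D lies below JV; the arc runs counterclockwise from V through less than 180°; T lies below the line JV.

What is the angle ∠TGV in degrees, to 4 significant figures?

117.7°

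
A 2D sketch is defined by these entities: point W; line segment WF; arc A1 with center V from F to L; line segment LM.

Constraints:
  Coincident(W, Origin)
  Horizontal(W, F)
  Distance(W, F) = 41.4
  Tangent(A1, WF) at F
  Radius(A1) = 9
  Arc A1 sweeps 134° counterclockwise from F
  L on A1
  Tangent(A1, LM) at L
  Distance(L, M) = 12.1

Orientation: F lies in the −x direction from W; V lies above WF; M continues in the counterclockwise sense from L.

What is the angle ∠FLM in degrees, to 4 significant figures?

113.0°

W is at the origin; W and F share the same y with |WF| = 41.4 and F on the −x side, so F = (-41.40, 0.000). Tangency of A1 to WF means the radius VF is perpendicular to WF, so V = F + (0, 9) = (-41.40, 9.000). On A1, F sits at bearing -90° from V; a 134° counterclockwise sweep puts L at bearing 44°, so L = V + 9.0·(cos 44°, sin 44°) = (-34.93, 15.25). A1 meets LM tangentially, so VL is at right angles to LM, so LM runs along (−sin 44°, cos 44°); with |LM| = 12.1, M = (-43.33, 23.96). Then cos ∠FLM = LF·LM / (|LF||LM|), giving 113.0°.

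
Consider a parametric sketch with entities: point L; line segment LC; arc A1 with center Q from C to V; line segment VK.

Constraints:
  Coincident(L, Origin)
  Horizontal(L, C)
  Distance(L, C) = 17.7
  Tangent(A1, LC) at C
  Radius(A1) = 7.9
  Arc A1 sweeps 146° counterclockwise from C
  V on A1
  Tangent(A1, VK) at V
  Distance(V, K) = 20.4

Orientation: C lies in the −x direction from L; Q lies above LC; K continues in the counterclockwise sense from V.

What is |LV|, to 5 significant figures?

19.627

L is at the origin; LC is horizontal with |LC| = 17.7 and C on the −x side, so C = (-17.700, 0.0000). The tangent condition forces QC to be normal to LC, so Q = C + (0, 7.9) = (-17.700, 7.9000). On A1, C sits at bearing -90° from Q; a 146° counterclockwise sweep puts V at bearing 56°, so V = Q + 7.9·(cos 56°, sin 56°) = (-13.282, 14.449). Then |LV| = |V − L| = 19.627.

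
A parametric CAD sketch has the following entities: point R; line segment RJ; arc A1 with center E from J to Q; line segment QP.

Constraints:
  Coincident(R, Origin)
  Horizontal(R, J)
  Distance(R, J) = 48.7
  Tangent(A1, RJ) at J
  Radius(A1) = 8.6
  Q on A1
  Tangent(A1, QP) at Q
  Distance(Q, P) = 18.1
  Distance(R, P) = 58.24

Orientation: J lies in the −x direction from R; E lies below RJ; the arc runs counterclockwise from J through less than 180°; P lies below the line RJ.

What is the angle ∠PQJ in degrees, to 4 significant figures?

125.3°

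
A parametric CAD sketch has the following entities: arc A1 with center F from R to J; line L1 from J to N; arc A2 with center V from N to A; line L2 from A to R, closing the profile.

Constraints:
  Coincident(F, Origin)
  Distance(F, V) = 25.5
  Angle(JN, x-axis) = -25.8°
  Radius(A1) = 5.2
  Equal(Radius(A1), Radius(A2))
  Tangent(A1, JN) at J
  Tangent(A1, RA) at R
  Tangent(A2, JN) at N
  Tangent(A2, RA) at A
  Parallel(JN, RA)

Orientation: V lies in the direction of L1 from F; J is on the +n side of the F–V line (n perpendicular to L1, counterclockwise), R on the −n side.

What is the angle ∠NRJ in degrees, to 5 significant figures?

67.812°

The slot axis is L1's direction at -25.8°, so u = (cos -25.8°, sin -25.8°) = (0.90032, -0.43523) and n = (−sin -25.8°, cos -25.8°) = (0.43523, 0.90032). F is at the origin and V lies 25.5 along u from F, so V = 25.5·u = (22.958, -11.098). Tangency of A1 to both parallel lines with radius 5.2 puts J and R at F ± 5.2·n: J = (2.2632, 4.6817), R = (-2.2632, -4.6817). Equal radii place N and A the same way about V: N = V + 5.2·n = (25.221, -6.4167), A = V − 5.2·n = (20.695, -15.780). Then cos ∠NRJ = RN·RJ / (|RN||RJ|), giving 67.812°.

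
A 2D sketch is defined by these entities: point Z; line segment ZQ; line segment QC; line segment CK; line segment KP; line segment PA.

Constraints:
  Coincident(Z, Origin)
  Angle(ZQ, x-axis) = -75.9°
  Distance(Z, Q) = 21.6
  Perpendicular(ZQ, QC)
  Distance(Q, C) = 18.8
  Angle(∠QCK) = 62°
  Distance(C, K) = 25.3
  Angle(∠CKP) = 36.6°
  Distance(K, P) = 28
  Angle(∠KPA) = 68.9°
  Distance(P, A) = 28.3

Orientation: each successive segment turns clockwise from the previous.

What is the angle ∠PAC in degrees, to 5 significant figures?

8.6481°

∠CKP = 36.6° gives KP at -67.300° from the x-axis; with |KP| = 28.0, P = (3.9116, -26.801). ∠KPA = 68.9° gives PA at -178.40° from the x-axis; with |PA| = 28.3, A = (-24.377, -27.591). Then cos ∠PAC = AP·AC / (|AP||AC|), giving 8.6481°.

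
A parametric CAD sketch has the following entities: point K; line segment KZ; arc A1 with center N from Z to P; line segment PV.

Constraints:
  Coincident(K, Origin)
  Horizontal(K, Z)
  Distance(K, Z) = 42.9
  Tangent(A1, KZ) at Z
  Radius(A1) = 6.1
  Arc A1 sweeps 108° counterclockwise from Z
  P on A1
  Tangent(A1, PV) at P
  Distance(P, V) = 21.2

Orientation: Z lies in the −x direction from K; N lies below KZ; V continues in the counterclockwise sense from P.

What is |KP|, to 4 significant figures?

49.35

K is at the origin; K and Z share the same y with |KZ| = 42.9 and Z on the −x side, so Z = (-42.90, 0.000). Since A1 is tangent to KZ there, NZ ⟂ KZ, so N = Z + (0, -6.1) = (-42.90, -6.100). On A1, Z sits at bearing 90° from N; a 108° counterclockwise sweep puts P at bearing 198°, so P = N + 6.1·(cos 198°, sin 198°) = (-48.70, -7.985). Then |KP| = |P − K| = 49.35.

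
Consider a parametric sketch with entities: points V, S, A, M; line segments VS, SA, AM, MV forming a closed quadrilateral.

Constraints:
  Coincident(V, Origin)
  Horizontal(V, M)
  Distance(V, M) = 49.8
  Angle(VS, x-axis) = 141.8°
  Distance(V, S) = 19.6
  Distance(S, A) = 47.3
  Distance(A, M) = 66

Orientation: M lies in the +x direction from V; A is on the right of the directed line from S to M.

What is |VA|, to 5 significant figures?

34.966

V is at the origin; V and M share the same y with |VM| = 49.8 and M in +x, so M = (49.8, 0). VS runs at 141.8° with |VS| = 19.6, so S = (-15.403, 12.121). A is determined by |SA| = 47.3 and |AM| = 66.0 together: it lies at the intersection of circle(S, 47.3) and circle(M, 66.0). With |SM| = 66.320, the foot of the radical line on SM is 17.186 from S and the perpendicular offset is √(47.3² − 17.186²) = 44.067. Taking the right-of-SM solution: A = (-6.5596, -34.345).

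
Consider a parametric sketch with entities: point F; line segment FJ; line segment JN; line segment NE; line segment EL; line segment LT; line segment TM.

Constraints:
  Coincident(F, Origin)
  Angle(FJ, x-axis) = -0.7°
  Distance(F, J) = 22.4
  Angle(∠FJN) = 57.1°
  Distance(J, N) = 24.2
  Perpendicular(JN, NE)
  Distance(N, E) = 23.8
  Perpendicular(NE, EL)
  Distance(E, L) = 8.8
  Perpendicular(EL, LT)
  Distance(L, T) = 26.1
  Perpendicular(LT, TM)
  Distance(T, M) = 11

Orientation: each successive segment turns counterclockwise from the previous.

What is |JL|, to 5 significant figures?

28.348

F is at the origin; FJ runs at -0.7° with length 22.4, so J = (22.398, -0.27366). ∠FJN = 57.1° gives JN at 122.20° from the x-axis; with |JN| = 24.2, N = (9.5027, 20.204). The perpendicularity gives NE at right angles to JN, so NE runs at -147.80°; with |NE| = 23.8, E = (-10.637, 7.5218). NE is perpendicular to EL, so EL runs at -57.800°; with |EL| = 8.8, L = (-5.9474, 0.075259). Then |JL| = |L − J| = 28.348.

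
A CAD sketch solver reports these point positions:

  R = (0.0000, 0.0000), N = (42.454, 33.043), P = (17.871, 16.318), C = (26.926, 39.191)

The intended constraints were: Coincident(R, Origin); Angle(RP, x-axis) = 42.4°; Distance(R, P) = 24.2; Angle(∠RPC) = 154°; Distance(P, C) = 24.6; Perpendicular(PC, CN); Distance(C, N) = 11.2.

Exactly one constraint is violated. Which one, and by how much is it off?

Distance(C, N) = 11.2 — off by 5.50.

R = (0.00, 0.00) ✓; RP at 42.40° ✓; |RP| = 24.20 ✓; ∠RPC = 154.0° ✓; |PC| = 24.60 ✓; ∠(PC, CN) = 90.00° ✓; |CN| = 16.70 ✗.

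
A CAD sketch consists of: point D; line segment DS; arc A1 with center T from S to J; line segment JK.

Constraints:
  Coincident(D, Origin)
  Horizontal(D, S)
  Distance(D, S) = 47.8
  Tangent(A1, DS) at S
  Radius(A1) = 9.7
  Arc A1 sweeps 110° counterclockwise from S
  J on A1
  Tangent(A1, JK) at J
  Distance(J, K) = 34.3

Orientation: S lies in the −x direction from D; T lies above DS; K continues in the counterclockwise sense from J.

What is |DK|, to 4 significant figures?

67.74

On A1, S sits at bearing -90° from T; a 110° counterclockwise sweep puts J at bearing 20°, so J = T + 9.7·(cos 20°, sin 20°) = (-38.68, 13.02). Tangency of A1 to JK means the radius TJ is perpendicular to JK, so JK runs along (−sin 20°, cos 20°); with |JK| = 34.3, K = (-50.42, 45.25). Then |DK| = |K − D| = 67.74.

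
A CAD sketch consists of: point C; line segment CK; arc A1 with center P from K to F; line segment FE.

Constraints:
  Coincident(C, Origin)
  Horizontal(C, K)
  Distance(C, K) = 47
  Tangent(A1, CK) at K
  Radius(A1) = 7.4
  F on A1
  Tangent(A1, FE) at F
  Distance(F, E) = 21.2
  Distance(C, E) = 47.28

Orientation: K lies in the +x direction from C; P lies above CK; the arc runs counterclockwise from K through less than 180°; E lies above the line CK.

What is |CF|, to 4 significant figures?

53.89

Checks: |PF| = 7.400 ✓; ∠(PF, FE) = 90.00° ✓; |FE| = 21.20 ✓; |CE| = 47.28 ✓.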